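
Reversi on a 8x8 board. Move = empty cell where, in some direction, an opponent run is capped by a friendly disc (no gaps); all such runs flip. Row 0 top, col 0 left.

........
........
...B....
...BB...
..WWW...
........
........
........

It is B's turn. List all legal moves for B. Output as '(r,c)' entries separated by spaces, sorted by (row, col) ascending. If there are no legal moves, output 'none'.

Answer: (5,1) (5,2) (5,3) (5,4) (5,5)

Derivation:
(3,1): no bracket -> illegal
(3,2): no bracket -> illegal
(3,5): no bracket -> illegal
(4,1): no bracket -> illegal
(4,5): no bracket -> illegal
(5,1): flips 1 -> legal
(5,2): flips 1 -> legal
(5,3): flips 1 -> legal
(5,4): flips 1 -> legal
(5,5): flips 1 -> legal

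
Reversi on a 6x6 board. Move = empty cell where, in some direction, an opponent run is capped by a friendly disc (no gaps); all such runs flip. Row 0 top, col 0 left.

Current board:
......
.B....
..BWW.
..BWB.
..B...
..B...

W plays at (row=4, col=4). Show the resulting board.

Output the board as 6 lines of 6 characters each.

Place W at (4,4); scan 8 dirs for brackets.
Dir NW: first cell 'W' (not opp) -> no flip
Dir N: opp run (3,4) capped by W -> flip
Dir NE: first cell '.' (not opp) -> no flip
Dir W: first cell '.' (not opp) -> no flip
Dir E: first cell '.' (not opp) -> no flip
Dir SW: first cell '.' (not opp) -> no flip
Dir S: first cell '.' (not opp) -> no flip
Dir SE: first cell '.' (not opp) -> no flip
All flips: (3,4)

Answer: ......
.B....
..BWW.
..BWW.
..B.W.
..B...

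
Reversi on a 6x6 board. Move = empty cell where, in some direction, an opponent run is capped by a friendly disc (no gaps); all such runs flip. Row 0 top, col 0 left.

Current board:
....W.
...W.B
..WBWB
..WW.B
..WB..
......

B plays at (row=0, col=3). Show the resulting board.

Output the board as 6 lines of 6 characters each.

Answer: ...BW.
...B.B
..WBWB
..WW.B
..WB..
......

Derivation:
Place B at (0,3); scan 8 dirs for brackets.
Dir NW: edge -> no flip
Dir N: edge -> no flip
Dir NE: edge -> no flip
Dir W: first cell '.' (not opp) -> no flip
Dir E: opp run (0,4), next='.' -> no flip
Dir SW: first cell '.' (not opp) -> no flip
Dir S: opp run (1,3) capped by B -> flip
Dir SE: first cell '.' (not opp) -> no flip
All flips: (1,3)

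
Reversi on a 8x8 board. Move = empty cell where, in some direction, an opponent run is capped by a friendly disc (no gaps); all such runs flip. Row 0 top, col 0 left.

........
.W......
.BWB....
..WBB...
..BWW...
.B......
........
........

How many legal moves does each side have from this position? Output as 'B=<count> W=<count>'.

-- B to move --
(0,0): flips 2 -> legal
(0,1): flips 1 -> legal
(0,2): no bracket -> illegal
(1,0): no bracket -> illegal
(1,2): flips 2 -> legal
(1,3): no bracket -> illegal
(2,0): no bracket -> illegal
(3,1): flips 1 -> legal
(3,5): no bracket -> illegal
(4,1): flips 1 -> legal
(4,5): flips 2 -> legal
(5,2): flips 1 -> legal
(5,3): flips 1 -> legal
(5,4): flips 3 -> legal
(5,5): flips 1 -> legal
B mobility = 10
-- W to move --
(1,0): flips 1 -> legal
(1,2): no bracket -> illegal
(1,3): flips 2 -> legal
(1,4): flips 1 -> legal
(2,0): flips 1 -> legal
(2,4): flips 2 -> legal
(2,5): flips 1 -> legal
(3,0): no bracket -> illegal
(3,1): flips 1 -> legal
(3,5): flips 2 -> legal
(4,0): no bracket -> illegal
(4,1): flips 1 -> legal
(4,5): no bracket -> illegal
(5,0): no bracket -> illegal
(5,2): flips 1 -> legal
(5,3): no bracket -> illegal
(6,0): no bracket -> illegal
(6,1): no bracket -> illegal
(6,2): no bracket -> illegal
W mobility = 10

Answer: B=10 W=10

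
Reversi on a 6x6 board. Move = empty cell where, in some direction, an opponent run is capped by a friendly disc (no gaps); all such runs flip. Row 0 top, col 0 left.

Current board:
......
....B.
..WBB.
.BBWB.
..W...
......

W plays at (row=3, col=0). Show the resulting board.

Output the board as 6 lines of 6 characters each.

Answer: ......
....B.
..WBB.
WWWWB.
..W...
......

Derivation:
Place W at (3,0); scan 8 dirs for brackets.
Dir NW: edge -> no flip
Dir N: first cell '.' (not opp) -> no flip
Dir NE: first cell '.' (not opp) -> no flip
Dir W: edge -> no flip
Dir E: opp run (3,1) (3,2) capped by W -> flip
Dir SW: edge -> no flip
Dir S: first cell '.' (not opp) -> no flip
Dir SE: first cell '.' (not opp) -> no flip
All flips: (3,1) (3,2)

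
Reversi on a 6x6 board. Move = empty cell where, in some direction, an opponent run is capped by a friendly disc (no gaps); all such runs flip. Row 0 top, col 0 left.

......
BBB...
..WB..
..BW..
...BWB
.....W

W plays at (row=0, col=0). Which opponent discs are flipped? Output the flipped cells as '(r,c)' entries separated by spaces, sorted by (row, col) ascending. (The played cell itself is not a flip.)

Dir NW: edge -> no flip
Dir N: edge -> no flip
Dir NE: edge -> no flip
Dir W: edge -> no flip
Dir E: first cell '.' (not opp) -> no flip
Dir SW: edge -> no flip
Dir S: opp run (1,0), next='.' -> no flip
Dir SE: opp run (1,1) capped by W -> flip

Answer: (1,1)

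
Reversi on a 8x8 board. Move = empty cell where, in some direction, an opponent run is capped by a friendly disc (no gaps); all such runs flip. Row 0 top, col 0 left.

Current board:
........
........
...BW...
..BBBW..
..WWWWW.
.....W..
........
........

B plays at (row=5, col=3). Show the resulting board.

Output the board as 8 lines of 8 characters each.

Answer: ........
........
...BW...
..BBBW..
..WBWWW.
...B.W..
........
........

Derivation:
Place B at (5,3); scan 8 dirs for brackets.
Dir NW: opp run (4,2), next='.' -> no flip
Dir N: opp run (4,3) capped by B -> flip
Dir NE: opp run (4,4) (3,5), next='.' -> no flip
Dir W: first cell '.' (not opp) -> no flip
Dir E: first cell '.' (not opp) -> no flip
Dir SW: first cell '.' (not opp) -> no flip
Dir S: first cell '.' (not opp) -> no flip
Dir SE: first cell '.' (not opp) -> no flip
All flips: (4,3)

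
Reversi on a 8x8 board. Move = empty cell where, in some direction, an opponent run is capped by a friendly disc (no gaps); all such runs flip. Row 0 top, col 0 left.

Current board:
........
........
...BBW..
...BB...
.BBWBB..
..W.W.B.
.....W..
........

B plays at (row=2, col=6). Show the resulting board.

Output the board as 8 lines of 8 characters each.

Answer: ........
........
...BBBB.
...BB...
.BBWBB..
..W.W.B.
.....W..
........

Derivation:
Place B at (2,6); scan 8 dirs for brackets.
Dir NW: first cell '.' (not opp) -> no flip
Dir N: first cell '.' (not opp) -> no flip
Dir NE: first cell '.' (not opp) -> no flip
Dir W: opp run (2,5) capped by B -> flip
Dir E: first cell '.' (not opp) -> no flip
Dir SW: first cell '.' (not opp) -> no flip
Dir S: first cell '.' (not opp) -> no flip
Dir SE: first cell '.' (not opp) -> no flip
All flips: (2,5)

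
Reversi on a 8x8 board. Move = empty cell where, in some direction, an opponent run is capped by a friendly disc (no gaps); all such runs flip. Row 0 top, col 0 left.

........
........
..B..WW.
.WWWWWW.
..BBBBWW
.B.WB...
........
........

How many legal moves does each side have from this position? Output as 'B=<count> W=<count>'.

Answer: B=13 W=11

Derivation:
-- B to move --
(1,4): no bracket -> illegal
(1,5): flips 2 -> legal
(1,6): flips 2 -> legal
(1,7): flips 2 -> legal
(2,0): flips 1 -> legal
(2,1): flips 1 -> legal
(2,3): flips 2 -> legal
(2,4): flips 2 -> legal
(2,7): flips 1 -> legal
(3,0): no bracket -> illegal
(3,7): no bracket -> illegal
(4,0): flips 1 -> legal
(4,1): no bracket -> illegal
(5,2): flips 1 -> legal
(5,5): no bracket -> illegal
(5,6): no bracket -> illegal
(5,7): no bracket -> illegal
(6,2): flips 1 -> legal
(6,3): flips 1 -> legal
(6,4): flips 1 -> legal
B mobility = 13
-- W to move --
(1,1): flips 1 -> legal
(1,2): flips 1 -> legal
(1,3): flips 1 -> legal
(2,1): no bracket -> illegal
(2,3): no bracket -> illegal
(4,0): no bracket -> illegal
(4,1): flips 4 -> legal
(5,0): no bracket -> illegal
(5,2): flips 2 -> legal
(5,5): flips 3 -> legal
(5,6): flips 1 -> legal
(6,0): flips 2 -> legal
(6,1): no bracket -> illegal
(6,2): no bracket -> illegal
(6,3): flips 2 -> legal
(6,4): flips 2 -> legal
(6,5): flips 2 -> legal
W mobility = 11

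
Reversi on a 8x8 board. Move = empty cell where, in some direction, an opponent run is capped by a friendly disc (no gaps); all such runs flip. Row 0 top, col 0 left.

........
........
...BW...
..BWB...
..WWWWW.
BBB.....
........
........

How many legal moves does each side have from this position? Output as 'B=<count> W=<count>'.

-- B to move --
(1,3): no bracket -> illegal
(1,4): flips 1 -> legal
(1,5): flips 3 -> legal
(2,2): no bracket -> illegal
(2,5): flips 1 -> legal
(3,1): no bracket -> illegal
(3,5): no bracket -> illegal
(3,6): no bracket -> illegal
(3,7): no bracket -> illegal
(4,1): no bracket -> illegal
(4,7): no bracket -> illegal
(5,3): flips 2 -> legal
(5,4): flips 2 -> legal
(5,5): no bracket -> illegal
(5,6): flips 1 -> legal
(5,7): no bracket -> illegal
B mobility = 6
-- W to move --
(1,2): flips 2 -> legal
(1,3): flips 1 -> legal
(1,4): no bracket -> illegal
(2,1): flips 1 -> legal
(2,2): flips 2 -> legal
(2,5): flips 1 -> legal
(3,1): flips 1 -> legal
(3,5): flips 1 -> legal
(4,0): no bracket -> illegal
(4,1): no bracket -> illegal
(5,3): no bracket -> illegal
(6,0): flips 1 -> legal
(6,1): flips 1 -> legal
(6,2): flips 1 -> legal
(6,3): no bracket -> illegal
W mobility = 10

Answer: B=6 W=10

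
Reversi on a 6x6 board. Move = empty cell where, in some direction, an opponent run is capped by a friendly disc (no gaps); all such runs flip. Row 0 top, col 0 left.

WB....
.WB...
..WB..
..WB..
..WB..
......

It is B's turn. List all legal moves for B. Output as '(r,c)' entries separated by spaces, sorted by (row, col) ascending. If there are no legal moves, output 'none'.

Answer: (1,0) (2,1) (3,1) (4,1) (5,1) (5,2)

Derivation:
(0,2): no bracket -> illegal
(1,0): flips 1 -> legal
(1,3): no bracket -> illegal
(2,0): no bracket -> illegal
(2,1): flips 3 -> legal
(3,1): flips 1 -> legal
(4,1): flips 2 -> legal
(5,1): flips 1 -> legal
(5,2): flips 3 -> legal
(5,3): no bracket -> illegal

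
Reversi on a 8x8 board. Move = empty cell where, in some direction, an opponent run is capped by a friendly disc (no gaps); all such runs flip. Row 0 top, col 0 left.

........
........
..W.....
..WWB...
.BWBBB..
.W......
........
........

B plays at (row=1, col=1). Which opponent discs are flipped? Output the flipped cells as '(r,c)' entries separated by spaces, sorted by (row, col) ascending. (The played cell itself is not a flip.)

Dir NW: first cell '.' (not opp) -> no flip
Dir N: first cell '.' (not opp) -> no flip
Dir NE: first cell '.' (not opp) -> no flip
Dir W: first cell '.' (not opp) -> no flip
Dir E: first cell '.' (not opp) -> no flip
Dir SW: first cell '.' (not opp) -> no flip
Dir S: first cell '.' (not opp) -> no flip
Dir SE: opp run (2,2) (3,3) capped by B -> flip

Answer: (2,2) (3,3)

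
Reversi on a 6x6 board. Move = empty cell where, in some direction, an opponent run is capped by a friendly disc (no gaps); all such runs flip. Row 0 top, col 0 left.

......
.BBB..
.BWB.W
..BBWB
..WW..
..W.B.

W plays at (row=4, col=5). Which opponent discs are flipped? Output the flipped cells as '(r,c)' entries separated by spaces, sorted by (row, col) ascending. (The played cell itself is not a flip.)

Dir NW: first cell 'W' (not opp) -> no flip
Dir N: opp run (3,5) capped by W -> flip
Dir NE: edge -> no flip
Dir W: first cell '.' (not opp) -> no flip
Dir E: edge -> no flip
Dir SW: opp run (5,4), next=edge -> no flip
Dir S: first cell '.' (not opp) -> no flip
Dir SE: edge -> no flip

Answer: (3,5)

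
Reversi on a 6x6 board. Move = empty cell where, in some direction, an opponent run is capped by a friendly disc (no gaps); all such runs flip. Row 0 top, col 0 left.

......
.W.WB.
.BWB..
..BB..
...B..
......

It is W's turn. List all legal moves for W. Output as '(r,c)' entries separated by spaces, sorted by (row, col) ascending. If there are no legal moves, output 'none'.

(0,3): no bracket -> illegal
(0,4): no bracket -> illegal
(0,5): no bracket -> illegal
(1,0): no bracket -> illegal
(1,2): no bracket -> illegal
(1,5): flips 1 -> legal
(2,0): flips 1 -> legal
(2,4): flips 1 -> legal
(2,5): no bracket -> illegal
(3,0): no bracket -> illegal
(3,1): flips 1 -> legal
(3,4): no bracket -> illegal
(4,1): no bracket -> illegal
(4,2): flips 1 -> legal
(4,4): flips 1 -> legal
(5,2): no bracket -> illegal
(5,3): flips 3 -> legal
(5,4): no bracket -> illegal

Answer: (1,5) (2,0) (2,4) (3,1) (4,2) (4,4) (5,3)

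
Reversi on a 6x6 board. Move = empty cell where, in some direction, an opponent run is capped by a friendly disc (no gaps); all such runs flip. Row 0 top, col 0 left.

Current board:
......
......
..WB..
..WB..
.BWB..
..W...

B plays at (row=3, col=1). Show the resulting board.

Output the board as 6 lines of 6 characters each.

Place B at (3,1); scan 8 dirs for brackets.
Dir NW: first cell '.' (not opp) -> no flip
Dir N: first cell '.' (not opp) -> no flip
Dir NE: opp run (2,2), next='.' -> no flip
Dir W: first cell '.' (not opp) -> no flip
Dir E: opp run (3,2) capped by B -> flip
Dir SW: first cell '.' (not opp) -> no flip
Dir S: first cell 'B' (not opp) -> no flip
Dir SE: opp run (4,2), next='.' -> no flip
All flips: (3,2)

Answer: ......
......
..WB..
.BBB..
.BWB..
..W...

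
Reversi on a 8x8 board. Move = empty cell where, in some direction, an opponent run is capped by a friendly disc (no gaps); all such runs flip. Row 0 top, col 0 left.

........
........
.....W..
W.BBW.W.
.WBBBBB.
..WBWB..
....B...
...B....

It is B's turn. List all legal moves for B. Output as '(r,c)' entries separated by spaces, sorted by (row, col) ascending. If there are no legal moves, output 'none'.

Answer: (1,6) (2,3) (2,4) (2,6) (2,7) (3,5) (4,0) (5,0) (5,1) (6,1) (6,2) (6,3) (6,5)

Derivation:
(1,4): no bracket -> illegal
(1,5): no bracket -> illegal
(1,6): flips 2 -> legal
(2,0): no bracket -> illegal
(2,1): no bracket -> illegal
(2,3): flips 1 -> legal
(2,4): flips 1 -> legal
(2,6): flips 1 -> legal
(2,7): flips 1 -> legal
(3,1): no bracket -> illegal
(3,5): flips 1 -> legal
(3,7): no bracket -> illegal
(4,0): flips 1 -> legal
(4,7): no bracket -> illegal
(5,0): flips 1 -> legal
(5,1): flips 1 -> legal
(6,1): flips 1 -> legal
(6,2): flips 1 -> legal
(6,3): flips 1 -> legal
(6,5): flips 1 -> legal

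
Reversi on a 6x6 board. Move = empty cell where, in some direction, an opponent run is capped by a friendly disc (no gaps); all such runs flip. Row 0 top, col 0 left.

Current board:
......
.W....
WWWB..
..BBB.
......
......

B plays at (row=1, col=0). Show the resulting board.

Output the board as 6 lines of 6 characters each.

Answer: ......
BW....
WBWB..
..BBB.
......
......

Derivation:
Place B at (1,0); scan 8 dirs for brackets.
Dir NW: edge -> no flip
Dir N: first cell '.' (not opp) -> no flip
Dir NE: first cell '.' (not opp) -> no flip
Dir W: edge -> no flip
Dir E: opp run (1,1), next='.' -> no flip
Dir SW: edge -> no flip
Dir S: opp run (2,0), next='.' -> no flip
Dir SE: opp run (2,1) capped by B -> flip
All flips: (2,1)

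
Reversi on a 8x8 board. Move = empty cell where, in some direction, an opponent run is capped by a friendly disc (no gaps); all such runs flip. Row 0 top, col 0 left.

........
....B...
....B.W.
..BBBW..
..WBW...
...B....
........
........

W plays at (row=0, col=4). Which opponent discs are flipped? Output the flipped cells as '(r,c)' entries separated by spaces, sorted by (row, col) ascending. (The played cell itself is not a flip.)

Dir NW: edge -> no flip
Dir N: edge -> no flip
Dir NE: edge -> no flip
Dir W: first cell '.' (not opp) -> no flip
Dir E: first cell '.' (not opp) -> no flip
Dir SW: first cell '.' (not opp) -> no flip
Dir S: opp run (1,4) (2,4) (3,4) capped by W -> flip
Dir SE: first cell '.' (not opp) -> no flip

Answer: (1,4) (2,4) (3,4)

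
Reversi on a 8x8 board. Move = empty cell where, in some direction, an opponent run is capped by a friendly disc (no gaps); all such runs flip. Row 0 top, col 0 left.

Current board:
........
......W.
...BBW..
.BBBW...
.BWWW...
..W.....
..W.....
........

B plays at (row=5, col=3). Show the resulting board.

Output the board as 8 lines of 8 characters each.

Answer: ........
......W.
...BBW..
.BBBW...
.BBBW...
..WB....
..W.....
........

Derivation:
Place B at (5,3); scan 8 dirs for brackets.
Dir NW: opp run (4,2) capped by B -> flip
Dir N: opp run (4,3) capped by B -> flip
Dir NE: opp run (4,4), next='.' -> no flip
Dir W: opp run (5,2), next='.' -> no flip
Dir E: first cell '.' (not opp) -> no flip
Dir SW: opp run (6,2), next='.' -> no flip
Dir S: first cell '.' (not opp) -> no flip
Dir SE: first cell '.' (not opp) -> no flip
All flips: (4,2) (4,3)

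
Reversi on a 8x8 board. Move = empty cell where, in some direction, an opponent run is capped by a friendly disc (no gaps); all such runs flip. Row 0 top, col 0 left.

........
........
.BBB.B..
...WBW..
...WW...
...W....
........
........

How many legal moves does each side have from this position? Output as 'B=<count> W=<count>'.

-- B to move --
(2,4): no bracket -> illegal
(2,6): no bracket -> illegal
(3,2): flips 1 -> legal
(3,6): flips 1 -> legal
(4,2): no bracket -> illegal
(4,5): flips 1 -> legal
(4,6): no bracket -> illegal
(5,2): flips 1 -> legal
(5,4): flips 1 -> legal
(5,5): flips 2 -> legal
(6,2): no bracket -> illegal
(6,3): flips 3 -> legal
(6,4): no bracket -> illegal
B mobility = 7
-- W to move --
(1,0): no bracket -> illegal
(1,1): flips 1 -> legal
(1,2): no bracket -> illegal
(1,3): flips 1 -> legal
(1,4): no bracket -> illegal
(1,5): flips 1 -> legal
(1,6): flips 2 -> legal
(2,0): no bracket -> illegal
(2,4): flips 1 -> legal
(2,6): no bracket -> illegal
(3,0): no bracket -> illegal
(3,1): no bracket -> illegal
(3,2): no bracket -> illegal
(3,6): no bracket -> illegal
(4,5): no bracket -> illegal
W mobility = 5

Answer: B=7 W=5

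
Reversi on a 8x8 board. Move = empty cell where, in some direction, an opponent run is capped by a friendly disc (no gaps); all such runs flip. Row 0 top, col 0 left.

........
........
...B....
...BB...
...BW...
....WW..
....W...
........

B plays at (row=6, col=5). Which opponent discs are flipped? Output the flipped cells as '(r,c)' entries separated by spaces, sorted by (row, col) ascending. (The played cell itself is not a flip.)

Dir NW: opp run (5,4) capped by B -> flip
Dir N: opp run (5,5), next='.' -> no flip
Dir NE: first cell '.' (not opp) -> no flip
Dir W: opp run (6,4), next='.' -> no flip
Dir E: first cell '.' (not opp) -> no flip
Dir SW: first cell '.' (not opp) -> no flip
Dir S: first cell '.' (not opp) -> no flip
Dir SE: first cell '.' (not opp) -> no flip

Answer: (5,4)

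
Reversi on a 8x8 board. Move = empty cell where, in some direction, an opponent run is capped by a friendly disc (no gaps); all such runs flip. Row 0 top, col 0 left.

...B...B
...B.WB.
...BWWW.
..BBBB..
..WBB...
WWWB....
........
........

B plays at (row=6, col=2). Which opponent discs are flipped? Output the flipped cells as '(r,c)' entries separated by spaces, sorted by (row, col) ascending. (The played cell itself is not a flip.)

Answer: (4,2) (5,2)

Derivation:
Dir NW: opp run (5,1), next='.' -> no flip
Dir N: opp run (5,2) (4,2) capped by B -> flip
Dir NE: first cell 'B' (not opp) -> no flip
Dir W: first cell '.' (not opp) -> no flip
Dir E: first cell '.' (not opp) -> no flip
Dir SW: first cell '.' (not opp) -> no flip
Dir S: first cell '.' (not opp) -> no flip
Dir SE: first cell '.' (not opp) -> no flip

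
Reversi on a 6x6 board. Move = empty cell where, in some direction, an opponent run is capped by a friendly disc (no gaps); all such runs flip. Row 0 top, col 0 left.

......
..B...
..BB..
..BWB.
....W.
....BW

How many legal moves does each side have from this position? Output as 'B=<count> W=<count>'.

-- B to move --
(2,4): no bracket -> illegal
(3,5): no bracket -> illegal
(4,2): no bracket -> illegal
(4,3): flips 1 -> legal
(4,5): no bracket -> illegal
(5,3): no bracket -> illegal
B mobility = 1
-- W to move --
(0,1): no bracket -> illegal
(0,2): no bracket -> illegal
(0,3): no bracket -> illegal
(1,1): flips 1 -> legal
(1,3): flips 1 -> legal
(1,4): no bracket -> illegal
(2,1): no bracket -> illegal
(2,4): flips 1 -> legal
(2,5): no bracket -> illegal
(3,1): flips 1 -> legal
(3,5): flips 1 -> legal
(4,1): no bracket -> illegal
(4,2): no bracket -> illegal
(4,3): no bracket -> illegal
(4,5): no bracket -> illegal
(5,3): flips 1 -> legal
W mobility = 6

Answer: B=1 W=6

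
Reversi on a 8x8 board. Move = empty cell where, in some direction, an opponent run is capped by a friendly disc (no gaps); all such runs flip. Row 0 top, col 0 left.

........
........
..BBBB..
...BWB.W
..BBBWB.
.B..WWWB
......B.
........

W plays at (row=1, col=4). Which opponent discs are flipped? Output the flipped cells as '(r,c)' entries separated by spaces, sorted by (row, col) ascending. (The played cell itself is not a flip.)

Answer: (2,4)

Derivation:
Dir NW: first cell '.' (not opp) -> no flip
Dir N: first cell '.' (not opp) -> no flip
Dir NE: first cell '.' (not opp) -> no flip
Dir W: first cell '.' (not opp) -> no flip
Dir E: first cell '.' (not opp) -> no flip
Dir SW: opp run (2,3), next='.' -> no flip
Dir S: opp run (2,4) capped by W -> flip
Dir SE: opp run (2,5), next='.' -> no flip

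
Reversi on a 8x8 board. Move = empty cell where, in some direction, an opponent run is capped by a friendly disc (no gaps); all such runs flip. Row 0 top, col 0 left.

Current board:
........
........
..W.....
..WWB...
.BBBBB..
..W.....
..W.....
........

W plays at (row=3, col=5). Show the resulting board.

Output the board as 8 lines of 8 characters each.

Place W at (3,5); scan 8 dirs for brackets.
Dir NW: first cell '.' (not opp) -> no flip
Dir N: first cell '.' (not opp) -> no flip
Dir NE: first cell '.' (not opp) -> no flip
Dir W: opp run (3,4) capped by W -> flip
Dir E: first cell '.' (not opp) -> no flip
Dir SW: opp run (4,4), next='.' -> no flip
Dir S: opp run (4,5), next='.' -> no flip
Dir SE: first cell '.' (not opp) -> no flip
All flips: (3,4)

Answer: ........
........
..W.....
..WWWW..
.BBBBB..
..W.....
..W.....
........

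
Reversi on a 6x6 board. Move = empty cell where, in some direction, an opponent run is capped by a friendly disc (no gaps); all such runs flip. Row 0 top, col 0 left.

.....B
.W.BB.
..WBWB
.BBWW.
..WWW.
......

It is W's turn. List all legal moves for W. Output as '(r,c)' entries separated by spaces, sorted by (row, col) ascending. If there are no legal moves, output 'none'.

Answer: (0,2) (0,3) (0,4) (1,2) (2,0) (2,1) (3,0) (4,0)

Derivation:
(0,2): flips 1 -> legal
(0,3): flips 2 -> legal
(0,4): flips 2 -> legal
(1,2): flips 1 -> legal
(1,5): no bracket -> illegal
(2,0): flips 1 -> legal
(2,1): flips 1 -> legal
(3,0): flips 2 -> legal
(3,5): no bracket -> illegal
(4,0): flips 1 -> legal
(4,1): no bracket -> illegal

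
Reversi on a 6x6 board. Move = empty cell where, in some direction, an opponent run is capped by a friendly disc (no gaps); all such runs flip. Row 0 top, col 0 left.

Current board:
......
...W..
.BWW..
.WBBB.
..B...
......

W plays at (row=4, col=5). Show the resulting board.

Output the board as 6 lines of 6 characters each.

Place W at (4,5); scan 8 dirs for brackets.
Dir NW: opp run (3,4) capped by W -> flip
Dir N: first cell '.' (not opp) -> no flip
Dir NE: edge -> no flip
Dir W: first cell '.' (not opp) -> no flip
Dir E: edge -> no flip
Dir SW: first cell '.' (not opp) -> no flip
Dir S: first cell '.' (not opp) -> no flip
Dir SE: edge -> no flip
All flips: (3,4)

Answer: ......
...W..
.BWW..
.WBBW.
..B..W
......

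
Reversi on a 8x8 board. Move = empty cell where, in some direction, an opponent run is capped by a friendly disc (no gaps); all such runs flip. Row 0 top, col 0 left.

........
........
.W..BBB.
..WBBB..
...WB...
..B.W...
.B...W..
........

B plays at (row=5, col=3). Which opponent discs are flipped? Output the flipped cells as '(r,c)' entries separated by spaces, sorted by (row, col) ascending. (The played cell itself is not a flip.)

Answer: (4,3)

Derivation:
Dir NW: first cell '.' (not opp) -> no flip
Dir N: opp run (4,3) capped by B -> flip
Dir NE: first cell 'B' (not opp) -> no flip
Dir W: first cell 'B' (not opp) -> no flip
Dir E: opp run (5,4), next='.' -> no flip
Dir SW: first cell '.' (not opp) -> no flip
Dir S: first cell '.' (not opp) -> no flip
Dir SE: first cell '.' (not opp) -> no flip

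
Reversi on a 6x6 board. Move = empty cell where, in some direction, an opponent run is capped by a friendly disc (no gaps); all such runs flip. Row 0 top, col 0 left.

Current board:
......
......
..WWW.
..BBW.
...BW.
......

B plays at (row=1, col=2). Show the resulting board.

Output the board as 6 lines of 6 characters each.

Place B at (1,2); scan 8 dirs for brackets.
Dir NW: first cell '.' (not opp) -> no flip
Dir N: first cell '.' (not opp) -> no flip
Dir NE: first cell '.' (not opp) -> no flip
Dir W: first cell '.' (not opp) -> no flip
Dir E: first cell '.' (not opp) -> no flip
Dir SW: first cell '.' (not opp) -> no flip
Dir S: opp run (2,2) capped by B -> flip
Dir SE: opp run (2,3) (3,4), next='.' -> no flip
All flips: (2,2)

Answer: ......
..B...
..BWW.
..BBW.
...BW.
......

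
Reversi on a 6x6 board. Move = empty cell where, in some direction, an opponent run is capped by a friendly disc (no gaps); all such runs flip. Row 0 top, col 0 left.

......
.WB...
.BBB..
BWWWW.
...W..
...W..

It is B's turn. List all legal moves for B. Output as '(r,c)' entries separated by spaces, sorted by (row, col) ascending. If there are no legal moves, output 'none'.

Answer: (0,0) (0,1) (1,0) (3,5) (4,0) (4,1) (4,2) (4,4) (4,5) (5,4)

Derivation:
(0,0): flips 1 -> legal
(0,1): flips 1 -> legal
(0,2): no bracket -> illegal
(1,0): flips 1 -> legal
(2,0): no bracket -> illegal
(2,4): no bracket -> illegal
(2,5): no bracket -> illegal
(3,5): flips 4 -> legal
(4,0): flips 1 -> legal
(4,1): flips 2 -> legal
(4,2): flips 1 -> legal
(4,4): flips 1 -> legal
(4,5): flips 1 -> legal
(5,2): no bracket -> illegal
(5,4): flips 2 -> legal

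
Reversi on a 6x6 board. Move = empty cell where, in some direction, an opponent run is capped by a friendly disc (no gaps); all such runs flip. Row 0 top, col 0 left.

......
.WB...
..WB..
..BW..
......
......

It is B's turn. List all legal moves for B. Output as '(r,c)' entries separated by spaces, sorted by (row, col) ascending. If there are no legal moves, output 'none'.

Answer: (1,0) (2,1) (3,4) (4,3)

Derivation:
(0,0): no bracket -> illegal
(0,1): no bracket -> illegal
(0,2): no bracket -> illegal
(1,0): flips 1 -> legal
(1,3): no bracket -> illegal
(2,0): no bracket -> illegal
(2,1): flips 1 -> legal
(2,4): no bracket -> illegal
(3,1): no bracket -> illegal
(3,4): flips 1 -> legal
(4,2): no bracket -> illegal
(4,3): flips 1 -> legal
(4,4): no bracket -> illegal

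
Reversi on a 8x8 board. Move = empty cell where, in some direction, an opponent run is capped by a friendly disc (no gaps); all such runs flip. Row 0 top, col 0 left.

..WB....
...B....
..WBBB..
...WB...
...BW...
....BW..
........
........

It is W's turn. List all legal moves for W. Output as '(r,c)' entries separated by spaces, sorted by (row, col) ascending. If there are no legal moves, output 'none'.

(0,4): flips 2 -> legal
(1,2): no bracket -> illegal
(1,4): flips 2 -> legal
(1,5): flips 1 -> legal
(1,6): no bracket -> illegal
(2,6): flips 3 -> legal
(3,2): no bracket -> illegal
(3,5): flips 3 -> legal
(3,6): no bracket -> illegal
(4,2): flips 1 -> legal
(4,5): no bracket -> illegal
(5,2): no bracket -> illegal
(5,3): flips 2 -> legal
(6,3): no bracket -> illegal
(6,4): flips 1 -> legal
(6,5): no bracket -> illegal

Answer: (0,4) (1,4) (1,5) (2,6) (3,5) (4,2) (5,3) (6,4)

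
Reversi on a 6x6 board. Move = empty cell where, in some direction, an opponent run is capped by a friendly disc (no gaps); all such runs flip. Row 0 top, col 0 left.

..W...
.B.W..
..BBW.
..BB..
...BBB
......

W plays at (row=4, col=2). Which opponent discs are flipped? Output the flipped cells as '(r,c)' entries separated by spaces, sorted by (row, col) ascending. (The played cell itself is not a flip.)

Answer: (3,3)

Derivation:
Dir NW: first cell '.' (not opp) -> no flip
Dir N: opp run (3,2) (2,2), next='.' -> no flip
Dir NE: opp run (3,3) capped by W -> flip
Dir W: first cell '.' (not opp) -> no flip
Dir E: opp run (4,3) (4,4) (4,5), next=edge -> no flip
Dir SW: first cell '.' (not opp) -> no flip
Dir S: first cell '.' (not opp) -> no flip
Dir SE: first cell '.' (not opp) -> no flip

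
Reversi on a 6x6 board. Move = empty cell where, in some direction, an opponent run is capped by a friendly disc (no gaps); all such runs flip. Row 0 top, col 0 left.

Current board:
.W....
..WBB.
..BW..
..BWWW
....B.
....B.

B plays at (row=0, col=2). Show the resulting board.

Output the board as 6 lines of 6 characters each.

Answer: .WB...
..BBB.
..BW..
..BWWW
....B.
....B.

Derivation:
Place B at (0,2); scan 8 dirs for brackets.
Dir NW: edge -> no flip
Dir N: edge -> no flip
Dir NE: edge -> no flip
Dir W: opp run (0,1), next='.' -> no flip
Dir E: first cell '.' (not opp) -> no flip
Dir SW: first cell '.' (not opp) -> no flip
Dir S: opp run (1,2) capped by B -> flip
Dir SE: first cell 'B' (not opp) -> no flip
All flips: (1,2)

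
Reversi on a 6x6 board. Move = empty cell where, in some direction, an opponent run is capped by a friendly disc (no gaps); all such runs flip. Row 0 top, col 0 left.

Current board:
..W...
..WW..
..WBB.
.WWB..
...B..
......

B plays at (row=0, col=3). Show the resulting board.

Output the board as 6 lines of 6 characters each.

Place B at (0,3); scan 8 dirs for brackets.
Dir NW: edge -> no flip
Dir N: edge -> no flip
Dir NE: edge -> no flip
Dir W: opp run (0,2), next='.' -> no flip
Dir E: first cell '.' (not opp) -> no flip
Dir SW: opp run (1,2), next='.' -> no flip
Dir S: opp run (1,3) capped by B -> flip
Dir SE: first cell '.' (not opp) -> no flip
All flips: (1,3)

Answer: ..WB..
..WB..
..WBB.
.WWB..
...B..
......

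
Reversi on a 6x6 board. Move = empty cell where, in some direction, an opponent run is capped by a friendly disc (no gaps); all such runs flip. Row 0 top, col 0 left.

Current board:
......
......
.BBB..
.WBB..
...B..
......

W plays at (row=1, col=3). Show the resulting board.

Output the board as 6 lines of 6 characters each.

Place W at (1,3); scan 8 dirs for brackets.
Dir NW: first cell '.' (not opp) -> no flip
Dir N: first cell '.' (not opp) -> no flip
Dir NE: first cell '.' (not opp) -> no flip
Dir W: first cell '.' (not opp) -> no flip
Dir E: first cell '.' (not opp) -> no flip
Dir SW: opp run (2,2) capped by W -> flip
Dir S: opp run (2,3) (3,3) (4,3), next='.' -> no flip
Dir SE: first cell '.' (not opp) -> no flip
All flips: (2,2)

Answer: ......
...W..
.BWB..
.WBB..
...B..
......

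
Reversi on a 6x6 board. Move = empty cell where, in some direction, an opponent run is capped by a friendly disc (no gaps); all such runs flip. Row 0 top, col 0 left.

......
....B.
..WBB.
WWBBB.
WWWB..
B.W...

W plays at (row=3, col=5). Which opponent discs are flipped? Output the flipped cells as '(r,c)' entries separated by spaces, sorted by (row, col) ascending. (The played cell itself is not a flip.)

Dir NW: opp run (2,4), next='.' -> no flip
Dir N: first cell '.' (not opp) -> no flip
Dir NE: edge -> no flip
Dir W: opp run (3,4) (3,3) (3,2) capped by W -> flip
Dir E: edge -> no flip
Dir SW: first cell '.' (not opp) -> no flip
Dir S: first cell '.' (not opp) -> no flip
Dir SE: edge -> no flip

Answer: (3,2) (3,3) (3,4)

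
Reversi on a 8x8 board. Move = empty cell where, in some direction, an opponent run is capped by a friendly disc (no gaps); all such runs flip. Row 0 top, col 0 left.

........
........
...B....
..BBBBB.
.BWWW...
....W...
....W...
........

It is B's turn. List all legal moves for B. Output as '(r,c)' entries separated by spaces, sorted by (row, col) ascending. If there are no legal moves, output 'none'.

(3,1): no bracket -> illegal
(4,5): flips 3 -> legal
(5,1): flips 1 -> legal
(5,2): flips 2 -> legal
(5,3): flips 2 -> legal
(5,5): flips 1 -> legal
(6,3): no bracket -> illegal
(6,5): flips 2 -> legal
(7,3): no bracket -> illegal
(7,4): flips 3 -> legal
(7,5): no bracket -> illegal

Answer: (4,5) (5,1) (5,2) (5,3) (5,5) (6,5) (7,4)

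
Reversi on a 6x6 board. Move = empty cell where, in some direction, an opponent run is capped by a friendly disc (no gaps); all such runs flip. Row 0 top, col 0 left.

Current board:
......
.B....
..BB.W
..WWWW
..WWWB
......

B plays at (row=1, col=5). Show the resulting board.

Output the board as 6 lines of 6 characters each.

Answer: ......
.B...B
..BB.B
..WWWB
..WWWB
......

Derivation:
Place B at (1,5); scan 8 dirs for brackets.
Dir NW: first cell '.' (not opp) -> no flip
Dir N: first cell '.' (not opp) -> no flip
Dir NE: edge -> no flip
Dir W: first cell '.' (not opp) -> no flip
Dir E: edge -> no flip
Dir SW: first cell '.' (not opp) -> no flip
Dir S: opp run (2,5) (3,5) capped by B -> flip
Dir SE: edge -> no flip
All flips: (2,5) (3,5)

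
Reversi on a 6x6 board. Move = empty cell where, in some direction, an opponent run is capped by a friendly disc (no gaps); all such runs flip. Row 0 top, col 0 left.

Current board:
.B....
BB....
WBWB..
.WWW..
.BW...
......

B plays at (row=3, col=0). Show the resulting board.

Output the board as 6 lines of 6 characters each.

Answer: .B....
BB....
BBWB..
BWWW..
.BW...
......

Derivation:
Place B at (3,0); scan 8 dirs for brackets.
Dir NW: edge -> no flip
Dir N: opp run (2,0) capped by B -> flip
Dir NE: first cell 'B' (not opp) -> no flip
Dir W: edge -> no flip
Dir E: opp run (3,1) (3,2) (3,3), next='.' -> no flip
Dir SW: edge -> no flip
Dir S: first cell '.' (not opp) -> no flip
Dir SE: first cell 'B' (not opp) -> no flip
All flips: (2,0)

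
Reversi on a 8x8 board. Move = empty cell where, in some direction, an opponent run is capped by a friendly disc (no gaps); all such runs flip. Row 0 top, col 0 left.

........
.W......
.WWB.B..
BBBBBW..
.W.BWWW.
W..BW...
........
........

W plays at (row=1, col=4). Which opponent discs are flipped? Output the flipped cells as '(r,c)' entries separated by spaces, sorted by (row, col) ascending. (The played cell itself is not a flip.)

Dir NW: first cell '.' (not opp) -> no flip
Dir N: first cell '.' (not opp) -> no flip
Dir NE: first cell '.' (not opp) -> no flip
Dir W: first cell '.' (not opp) -> no flip
Dir E: first cell '.' (not opp) -> no flip
Dir SW: opp run (2,3) (3,2) capped by W -> flip
Dir S: first cell '.' (not opp) -> no flip
Dir SE: opp run (2,5), next='.' -> no flip

Answer: (2,3) (3,2)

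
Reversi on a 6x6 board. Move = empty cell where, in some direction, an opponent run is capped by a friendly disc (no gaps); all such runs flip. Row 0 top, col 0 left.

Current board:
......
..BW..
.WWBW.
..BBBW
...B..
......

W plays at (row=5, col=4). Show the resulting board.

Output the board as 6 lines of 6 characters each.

Answer: ......
..BW..
.WWBW.
..WBBW
...W..
....W.

Derivation:
Place W at (5,4); scan 8 dirs for brackets.
Dir NW: opp run (4,3) (3,2) capped by W -> flip
Dir N: first cell '.' (not opp) -> no flip
Dir NE: first cell '.' (not opp) -> no flip
Dir W: first cell '.' (not opp) -> no flip
Dir E: first cell '.' (not opp) -> no flip
Dir SW: edge -> no flip
Dir S: edge -> no flip
Dir SE: edge -> no flip
All flips: (3,2) (4,3)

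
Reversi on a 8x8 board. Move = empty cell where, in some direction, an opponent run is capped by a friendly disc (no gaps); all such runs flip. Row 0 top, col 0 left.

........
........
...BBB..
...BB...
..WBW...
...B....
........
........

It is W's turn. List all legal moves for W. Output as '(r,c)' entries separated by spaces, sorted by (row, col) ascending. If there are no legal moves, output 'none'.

(1,2): no bracket -> illegal
(1,3): no bracket -> illegal
(1,4): flips 2 -> legal
(1,5): flips 2 -> legal
(1,6): no bracket -> illegal
(2,2): flips 1 -> legal
(2,6): no bracket -> illegal
(3,2): no bracket -> illegal
(3,5): no bracket -> illegal
(3,6): no bracket -> illegal
(4,5): no bracket -> illegal
(5,2): no bracket -> illegal
(5,4): no bracket -> illegal
(6,2): flips 1 -> legal
(6,3): no bracket -> illegal
(6,4): flips 1 -> legal

Answer: (1,4) (1,5) (2,2) (6,2) (6,4)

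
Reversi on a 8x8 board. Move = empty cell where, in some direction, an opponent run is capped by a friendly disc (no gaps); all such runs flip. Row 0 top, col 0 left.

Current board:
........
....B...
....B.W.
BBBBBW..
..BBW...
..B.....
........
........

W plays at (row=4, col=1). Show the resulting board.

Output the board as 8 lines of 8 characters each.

Answer: ........
....B...
....B.W.
BBBBBW..
.WWWW...
..B.....
........
........

Derivation:
Place W at (4,1); scan 8 dirs for brackets.
Dir NW: opp run (3,0), next=edge -> no flip
Dir N: opp run (3,1), next='.' -> no flip
Dir NE: opp run (3,2), next='.' -> no flip
Dir W: first cell '.' (not opp) -> no flip
Dir E: opp run (4,2) (4,3) capped by W -> flip
Dir SW: first cell '.' (not opp) -> no flip
Dir S: first cell '.' (not opp) -> no flip
Dir SE: opp run (5,2), next='.' -> no flip
All flips: (4,2) (4,3)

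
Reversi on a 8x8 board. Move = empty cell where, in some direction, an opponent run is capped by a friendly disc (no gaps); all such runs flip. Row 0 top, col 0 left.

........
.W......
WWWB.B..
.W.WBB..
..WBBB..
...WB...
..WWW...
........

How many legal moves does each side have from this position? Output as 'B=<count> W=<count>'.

Answer: B=8 W=6

Derivation:
-- B to move --
(0,0): flips 3 -> legal
(0,1): no bracket -> illegal
(0,2): no bracket -> illegal
(1,0): no bracket -> illegal
(1,2): no bracket -> illegal
(1,3): no bracket -> illegal
(2,4): no bracket -> illegal
(3,0): no bracket -> illegal
(3,2): flips 1 -> legal
(4,0): no bracket -> illegal
(4,1): flips 1 -> legal
(5,1): no bracket -> illegal
(5,2): flips 1 -> legal
(5,5): no bracket -> illegal
(6,1): no bracket -> illegal
(6,5): no bracket -> illegal
(7,1): flips 2 -> legal
(7,2): flips 1 -> legal
(7,3): flips 2 -> legal
(7,4): flips 1 -> legal
(7,5): no bracket -> illegal
B mobility = 8
-- W to move --
(1,2): no bracket -> illegal
(1,3): flips 1 -> legal
(1,4): no bracket -> illegal
(1,5): no bracket -> illegal
(1,6): no bracket -> illegal
(2,4): flips 4 -> legal
(2,6): flips 2 -> legal
(3,2): no bracket -> illegal
(3,6): flips 4 -> legal
(4,6): flips 3 -> legal
(5,2): no bracket -> illegal
(5,5): flips 2 -> legal
(5,6): no bracket -> illegal
(6,5): no bracket -> illegal
W mobility = 6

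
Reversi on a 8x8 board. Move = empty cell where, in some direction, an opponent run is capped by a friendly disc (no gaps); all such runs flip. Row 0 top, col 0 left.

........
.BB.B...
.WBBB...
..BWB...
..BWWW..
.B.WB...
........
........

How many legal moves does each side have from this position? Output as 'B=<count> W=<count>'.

Answer: B=11 W=15

Derivation:
-- B to move --
(1,0): flips 1 -> legal
(2,0): flips 1 -> legal
(3,0): flips 1 -> legal
(3,1): flips 1 -> legal
(3,5): no bracket -> illegal
(3,6): flips 1 -> legal
(4,6): flips 3 -> legal
(5,2): flips 2 -> legal
(5,5): flips 2 -> legal
(5,6): flips 1 -> legal
(6,2): no bracket -> illegal
(6,3): flips 3 -> legal
(6,4): flips 1 -> legal
B mobility = 11
-- W to move --
(0,0): flips 2 -> legal
(0,1): flips 4 -> legal
(0,2): no bracket -> illegal
(0,3): flips 1 -> legal
(0,4): flips 3 -> legal
(0,5): no bracket -> illegal
(1,0): no bracket -> illegal
(1,3): flips 1 -> legal
(1,5): flips 1 -> legal
(2,0): no bracket -> illegal
(2,5): flips 4 -> legal
(3,1): flips 2 -> legal
(3,5): flips 1 -> legal
(4,0): no bracket -> illegal
(4,1): flips 1 -> legal
(5,0): no bracket -> illegal
(5,2): no bracket -> illegal
(5,5): flips 1 -> legal
(6,0): flips 2 -> legal
(6,1): no bracket -> illegal
(6,2): no bracket -> illegal
(6,3): flips 1 -> legal
(6,4): flips 1 -> legal
(6,5): flips 1 -> legal
W mobility = 15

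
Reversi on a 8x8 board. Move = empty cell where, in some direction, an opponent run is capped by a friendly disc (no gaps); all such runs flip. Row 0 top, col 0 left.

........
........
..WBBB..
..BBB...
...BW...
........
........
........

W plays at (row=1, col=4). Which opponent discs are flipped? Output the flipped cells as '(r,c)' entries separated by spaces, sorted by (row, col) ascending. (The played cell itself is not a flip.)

Answer: (2,4) (3,4)

Derivation:
Dir NW: first cell '.' (not opp) -> no flip
Dir N: first cell '.' (not opp) -> no flip
Dir NE: first cell '.' (not opp) -> no flip
Dir W: first cell '.' (not opp) -> no flip
Dir E: first cell '.' (not opp) -> no flip
Dir SW: opp run (2,3) (3,2), next='.' -> no flip
Dir S: opp run (2,4) (3,4) capped by W -> flip
Dir SE: opp run (2,5), next='.' -> no flip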